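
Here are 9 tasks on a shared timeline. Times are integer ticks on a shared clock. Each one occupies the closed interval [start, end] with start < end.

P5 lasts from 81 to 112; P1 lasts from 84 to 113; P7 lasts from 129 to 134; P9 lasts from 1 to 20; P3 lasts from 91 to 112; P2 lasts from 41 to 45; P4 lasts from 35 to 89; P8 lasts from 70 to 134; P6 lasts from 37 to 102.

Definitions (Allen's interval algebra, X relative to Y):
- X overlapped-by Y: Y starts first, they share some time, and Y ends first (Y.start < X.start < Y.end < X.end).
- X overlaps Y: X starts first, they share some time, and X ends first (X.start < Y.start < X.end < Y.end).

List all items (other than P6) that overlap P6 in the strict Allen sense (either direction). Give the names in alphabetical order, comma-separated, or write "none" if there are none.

P1, P3, P4, P5, P8

Target P6 = [37, 102].
P1 [84, 113] → overlapped-by → yes.
P2 [41, 45] → during → no.
P3 [91, 112] → overlapped-by → yes.
P4 [35, 89] → overlaps → yes.
P5 [81, 112] → overlapped-by → yes.
P7 [129, 134] → after → no.
P8 [70, 134] → overlapped-by → yes.
P9 [1, 20] → before → no.
Result: P1, P3, P4, P5, P8.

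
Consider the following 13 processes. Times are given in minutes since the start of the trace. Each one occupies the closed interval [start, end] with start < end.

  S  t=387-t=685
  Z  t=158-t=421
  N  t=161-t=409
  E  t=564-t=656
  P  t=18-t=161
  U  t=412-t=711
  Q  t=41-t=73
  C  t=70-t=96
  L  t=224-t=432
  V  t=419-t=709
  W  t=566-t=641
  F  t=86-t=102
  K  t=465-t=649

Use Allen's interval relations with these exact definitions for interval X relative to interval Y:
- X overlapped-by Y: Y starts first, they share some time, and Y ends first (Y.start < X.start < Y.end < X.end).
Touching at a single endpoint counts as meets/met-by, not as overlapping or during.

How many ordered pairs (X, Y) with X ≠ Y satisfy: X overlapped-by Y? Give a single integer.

Checking all 156 ordered pairs for relation 'overlapped-by'; matching pairs in alphabetical order:
(C, Q): C overlapped-by Q ✓
(E, K): E overlapped-by K ✓
(F, C): F overlapped-by C ✓
(L, N): L overlapped-by N ✓
(L, Z): L overlapped-by Z ✓
(S, L): S overlapped-by L ✓
(S, N): S overlapped-by N ✓
(S, Z): S overlapped-by Z ✓
(U, L): U overlapped-by L ✓
(U, S): U overlapped-by S ✓
(U, Z): U overlapped-by Z ✓
(V, L): V overlapped-by L ✓
(V, S): V overlapped-by S ✓
(V, Z): V overlapped-by Z ✓
(Z, P): Z overlapped-by P ✓
Count: 15.

15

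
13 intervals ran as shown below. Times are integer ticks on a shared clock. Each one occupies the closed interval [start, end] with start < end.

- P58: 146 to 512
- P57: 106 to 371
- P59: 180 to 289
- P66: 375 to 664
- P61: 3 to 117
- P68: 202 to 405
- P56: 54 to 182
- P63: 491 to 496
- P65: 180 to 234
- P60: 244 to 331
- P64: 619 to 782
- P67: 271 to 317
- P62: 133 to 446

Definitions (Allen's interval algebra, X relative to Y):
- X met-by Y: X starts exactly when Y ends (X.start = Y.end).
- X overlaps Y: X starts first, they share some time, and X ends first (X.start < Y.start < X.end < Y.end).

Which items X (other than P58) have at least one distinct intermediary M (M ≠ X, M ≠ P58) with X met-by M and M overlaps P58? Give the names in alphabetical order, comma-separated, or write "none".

none

Target P58 = [146, 512].
Intermediaries M with M overlaps P58: P56, P57, P62.
Via P56 — items with X met-by P56: none.
Via P57 — items with X met-by P57: none.
Via P62 — items with X met-by P62: none.
Union: none.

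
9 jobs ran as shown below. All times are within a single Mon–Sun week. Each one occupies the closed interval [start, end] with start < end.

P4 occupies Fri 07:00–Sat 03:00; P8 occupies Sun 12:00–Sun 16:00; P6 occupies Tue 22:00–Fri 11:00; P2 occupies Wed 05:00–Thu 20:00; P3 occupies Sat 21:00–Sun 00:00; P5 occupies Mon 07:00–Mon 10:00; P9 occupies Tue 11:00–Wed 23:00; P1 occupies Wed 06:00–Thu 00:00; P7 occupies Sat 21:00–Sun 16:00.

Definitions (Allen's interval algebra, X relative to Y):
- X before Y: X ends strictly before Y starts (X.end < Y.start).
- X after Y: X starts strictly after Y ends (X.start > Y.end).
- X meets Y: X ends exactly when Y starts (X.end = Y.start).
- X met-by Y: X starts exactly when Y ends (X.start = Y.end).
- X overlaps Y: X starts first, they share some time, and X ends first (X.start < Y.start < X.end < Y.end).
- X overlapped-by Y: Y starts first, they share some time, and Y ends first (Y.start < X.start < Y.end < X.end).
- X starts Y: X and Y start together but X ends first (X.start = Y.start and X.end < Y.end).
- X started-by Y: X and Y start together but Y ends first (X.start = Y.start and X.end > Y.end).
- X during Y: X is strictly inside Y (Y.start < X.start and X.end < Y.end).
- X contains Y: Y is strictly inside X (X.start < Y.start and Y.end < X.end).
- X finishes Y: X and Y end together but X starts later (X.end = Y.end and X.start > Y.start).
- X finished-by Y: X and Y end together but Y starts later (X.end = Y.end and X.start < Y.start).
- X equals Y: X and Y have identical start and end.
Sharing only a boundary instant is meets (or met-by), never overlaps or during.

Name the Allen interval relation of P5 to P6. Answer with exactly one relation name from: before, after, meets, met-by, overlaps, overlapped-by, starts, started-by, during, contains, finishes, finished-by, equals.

before

P5 = [Mon 07:00, Mon 10:00]; P6 = [Tue 22:00, Fri 11:00].
Compare endpoints: P5.start < P6.start, P5.start < P6.end, P5.end < P6.start, P5.end < P6.end.
That pattern is 'before'.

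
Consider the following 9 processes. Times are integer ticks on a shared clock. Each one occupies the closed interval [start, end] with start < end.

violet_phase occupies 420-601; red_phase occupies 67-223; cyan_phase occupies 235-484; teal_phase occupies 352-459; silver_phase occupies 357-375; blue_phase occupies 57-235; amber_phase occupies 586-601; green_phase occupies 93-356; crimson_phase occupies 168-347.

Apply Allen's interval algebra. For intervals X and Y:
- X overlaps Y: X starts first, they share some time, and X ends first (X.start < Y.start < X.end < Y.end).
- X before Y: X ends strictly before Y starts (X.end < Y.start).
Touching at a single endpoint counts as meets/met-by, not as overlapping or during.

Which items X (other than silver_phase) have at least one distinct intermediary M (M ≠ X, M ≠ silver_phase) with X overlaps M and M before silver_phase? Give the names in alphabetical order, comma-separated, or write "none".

Target silver_phase = [357, 375].
Intermediaries M with M before silver_phase: blue_phase, crimson_phase, green_phase, red_phase.
Via blue_phase — items with X overlaps blue_phase: none.
Via crimson_phase — items with X overlaps crimson_phase: blue_phase, red_phase.
Via green_phase — items with X overlaps green_phase: blue_phase, red_phase.
Via red_phase — items with X overlaps red_phase: none.
Union: blue_phase, red_phase.

blue_phase, red_phase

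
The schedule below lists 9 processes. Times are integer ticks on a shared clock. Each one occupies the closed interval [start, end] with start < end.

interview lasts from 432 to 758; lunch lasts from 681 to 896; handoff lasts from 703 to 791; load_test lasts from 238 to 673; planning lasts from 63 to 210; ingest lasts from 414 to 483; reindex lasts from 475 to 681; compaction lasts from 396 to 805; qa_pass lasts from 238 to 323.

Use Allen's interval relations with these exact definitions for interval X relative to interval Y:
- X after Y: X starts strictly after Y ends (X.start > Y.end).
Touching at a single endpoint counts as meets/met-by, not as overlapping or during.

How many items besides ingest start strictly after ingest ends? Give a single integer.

2

Target ingest = [414, 483].
compaction [396, 805] → contains → no.
handoff [703, 791] → after → counts.
interview [432, 758] → overlapped-by → no.
load_test [238, 673] → contains → no.
lunch [681, 896] → after → counts.
planning [63, 210] → before → no.
qa_pass [238, 323] → before → no.
reindex [475, 681] → overlapped-by → no.
Total: 2.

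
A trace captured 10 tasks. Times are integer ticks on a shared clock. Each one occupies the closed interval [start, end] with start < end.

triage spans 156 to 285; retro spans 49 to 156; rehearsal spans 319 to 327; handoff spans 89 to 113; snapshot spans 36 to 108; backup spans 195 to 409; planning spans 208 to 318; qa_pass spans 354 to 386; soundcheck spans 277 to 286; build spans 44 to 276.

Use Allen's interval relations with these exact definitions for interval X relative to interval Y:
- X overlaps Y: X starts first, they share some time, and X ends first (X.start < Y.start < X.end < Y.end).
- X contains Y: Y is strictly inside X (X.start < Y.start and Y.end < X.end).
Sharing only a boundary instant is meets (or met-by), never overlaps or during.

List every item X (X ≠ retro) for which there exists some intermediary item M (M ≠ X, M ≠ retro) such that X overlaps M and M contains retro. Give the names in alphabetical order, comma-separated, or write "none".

Target retro = [49, 156].
Intermediaries M with M contains retro: build.
Via build — items with X overlaps build: snapshot.
Union: snapshot.

snapshot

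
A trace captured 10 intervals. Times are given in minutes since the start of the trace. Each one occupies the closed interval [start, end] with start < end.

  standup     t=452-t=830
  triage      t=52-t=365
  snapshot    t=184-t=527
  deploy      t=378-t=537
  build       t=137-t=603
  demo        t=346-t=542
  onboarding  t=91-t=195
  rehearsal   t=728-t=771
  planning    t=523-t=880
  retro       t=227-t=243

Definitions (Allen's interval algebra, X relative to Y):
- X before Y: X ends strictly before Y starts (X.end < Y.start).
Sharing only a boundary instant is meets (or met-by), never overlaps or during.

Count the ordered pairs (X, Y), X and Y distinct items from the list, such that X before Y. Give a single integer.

Checking all 90 ordered pairs for relation 'before'; matching pairs in alphabetical order:
(build, rehearsal): build before rehearsal ✓
(demo, rehearsal): demo before rehearsal ✓
(deploy, rehearsal): deploy before rehearsal ✓
(onboarding, demo): onboarding before demo ✓
(onboarding, deploy): onboarding before deploy ✓
(onboarding, planning): onboarding before planning ✓
(onboarding, rehearsal): onboarding before rehearsal ✓
(onboarding, retro): onboarding before retro ✓
(onboarding, standup): onboarding before standup ✓
(retro, demo): retro before demo ✓
(retro, deploy): retro before deploy ✓
(retro, planning): retro before planning ✓
(retro, rehearsal): retro before rehearsal ✓
(retro, standup): retro before standup ✓
(snapshot, rehearsal): snapshot before rehearsal ✓
(triage, deploy): triage before deploy ✓
(triage, planning): triage before planning ✓
(triage, rehearsal): triage before rehearsal ✓
(triage, standup): triage before standup ✓
Count: 19.

19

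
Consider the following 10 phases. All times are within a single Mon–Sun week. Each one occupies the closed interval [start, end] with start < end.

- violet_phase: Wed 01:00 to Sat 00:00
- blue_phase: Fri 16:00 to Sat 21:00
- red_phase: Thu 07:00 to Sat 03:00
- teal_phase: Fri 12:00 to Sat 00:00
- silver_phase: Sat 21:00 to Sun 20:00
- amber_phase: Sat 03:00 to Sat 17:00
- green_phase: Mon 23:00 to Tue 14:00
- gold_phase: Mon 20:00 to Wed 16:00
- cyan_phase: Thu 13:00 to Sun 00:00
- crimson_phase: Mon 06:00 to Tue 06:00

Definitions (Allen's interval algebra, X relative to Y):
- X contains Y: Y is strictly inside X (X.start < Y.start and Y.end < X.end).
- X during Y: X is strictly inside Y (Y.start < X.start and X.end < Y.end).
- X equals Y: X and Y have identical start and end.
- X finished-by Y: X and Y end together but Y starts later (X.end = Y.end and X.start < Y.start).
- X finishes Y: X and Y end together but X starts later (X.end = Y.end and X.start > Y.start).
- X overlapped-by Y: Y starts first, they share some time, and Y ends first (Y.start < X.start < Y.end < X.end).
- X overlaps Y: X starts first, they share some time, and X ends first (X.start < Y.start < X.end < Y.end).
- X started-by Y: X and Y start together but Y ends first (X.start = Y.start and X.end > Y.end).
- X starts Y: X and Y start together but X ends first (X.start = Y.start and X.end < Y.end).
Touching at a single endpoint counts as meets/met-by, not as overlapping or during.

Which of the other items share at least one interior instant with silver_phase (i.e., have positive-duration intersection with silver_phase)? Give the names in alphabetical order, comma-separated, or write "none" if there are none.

Target silver_phase = [Sat 21:00, Sun 20:00].
amber_phase [Sat 03:00, Sat 17:00] → before → no.
blue_phase [Fri 16:00, Sat 21:00] → meets → no.
crimson_phase [Mon 06:00, Tue 06:00] → before → no.
cyan_phase [Thu 13:00, Sun 00:00] → overlaps → yes.
gold_phase [Mon 20:00, Wed 16:00] → before → no.
green_phase [Mon 23:00, Tue 14:00] → before → no.
red_phase [Thu 07:00, Sat 03:00] → before → no.
teal_phase [Fri 12:00, Sat 00:00] → before → no.
violet_phase [Wed 01:00, Sat 00:00] → before → no.
Result: cyan_phase.

cyan_phase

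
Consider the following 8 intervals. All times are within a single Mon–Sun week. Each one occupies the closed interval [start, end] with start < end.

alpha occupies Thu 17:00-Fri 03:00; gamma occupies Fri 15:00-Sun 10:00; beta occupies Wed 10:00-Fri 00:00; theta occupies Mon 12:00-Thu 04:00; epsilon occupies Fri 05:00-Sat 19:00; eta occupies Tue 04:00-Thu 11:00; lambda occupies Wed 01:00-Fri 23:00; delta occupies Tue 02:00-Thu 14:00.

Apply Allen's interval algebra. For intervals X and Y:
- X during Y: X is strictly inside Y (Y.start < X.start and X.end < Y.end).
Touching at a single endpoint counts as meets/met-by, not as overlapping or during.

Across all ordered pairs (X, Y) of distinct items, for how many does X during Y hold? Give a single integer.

3

Checking all 56 ordered pairs for relation 'during'; matching pairs in alphabetical order:
(alpha, lambda): alpha during lambda ✓
(beta, lambda): beta during lambda ✓
(eta, delta): eta during delta ✓
Count: 3.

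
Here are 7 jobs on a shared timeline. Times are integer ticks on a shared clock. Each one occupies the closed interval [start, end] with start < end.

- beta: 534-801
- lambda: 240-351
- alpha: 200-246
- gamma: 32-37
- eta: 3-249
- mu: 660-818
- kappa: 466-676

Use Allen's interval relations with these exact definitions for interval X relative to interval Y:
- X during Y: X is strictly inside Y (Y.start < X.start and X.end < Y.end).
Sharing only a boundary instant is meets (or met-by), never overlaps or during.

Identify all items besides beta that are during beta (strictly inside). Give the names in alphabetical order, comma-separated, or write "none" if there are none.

Target beta = [534, 801].
alpha [200, 246] → before → no.
eta [3, 249] → before → no.
gamma [32, 37] → before → no.
kappa [466, 676] → overlaps → no.
lambda [240, 351] → before → no.
mu [660, 818] → overlapped-by → no.
Result: none.

none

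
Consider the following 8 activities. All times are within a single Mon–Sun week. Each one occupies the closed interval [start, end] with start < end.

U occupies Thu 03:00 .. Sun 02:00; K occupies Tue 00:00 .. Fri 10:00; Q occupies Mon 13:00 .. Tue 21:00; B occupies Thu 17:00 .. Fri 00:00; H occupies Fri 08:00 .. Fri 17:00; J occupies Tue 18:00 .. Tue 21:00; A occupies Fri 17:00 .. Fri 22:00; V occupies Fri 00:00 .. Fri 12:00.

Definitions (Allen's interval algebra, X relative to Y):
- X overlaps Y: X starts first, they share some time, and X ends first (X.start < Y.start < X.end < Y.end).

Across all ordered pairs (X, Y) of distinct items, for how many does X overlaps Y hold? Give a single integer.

5

Checking all 56 ordered pairs for relation 'overlaps'; matching pairs in alphabetical order:
(K, H): K overlaps H ✓
(K, U): K overlaps U ✓
(K, V): K overlaps V ✓
(Q, K): Q overlaps K ✓
(V, H): V overlaps H ✓
Count: 5.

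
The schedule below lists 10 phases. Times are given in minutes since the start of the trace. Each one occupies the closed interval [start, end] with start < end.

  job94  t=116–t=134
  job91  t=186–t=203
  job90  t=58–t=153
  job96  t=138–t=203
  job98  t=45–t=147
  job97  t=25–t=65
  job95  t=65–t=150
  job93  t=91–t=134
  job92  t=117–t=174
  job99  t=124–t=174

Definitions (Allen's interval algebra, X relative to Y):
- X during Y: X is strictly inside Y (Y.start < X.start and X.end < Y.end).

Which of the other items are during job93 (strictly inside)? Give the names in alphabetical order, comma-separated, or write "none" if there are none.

Target job93 = [t=91, t=134].
job90 [t=58, t=153] → contains → no.
job91 [t=186, t=203] → after → no.
job92 [t=117, t=174] → overlapped-by → no.
job94 [t=116, t=134] → finishes → no.
job95 [t=65, t=150] → contains → no.
job96 [t=138, t=203] → after → no.
job97 [t=25, t=65] → before → no.
job98 [t=45, t=147] → contains → no.
job99 [t=124, t=174] → overlapped-by → no.
Result: none.

none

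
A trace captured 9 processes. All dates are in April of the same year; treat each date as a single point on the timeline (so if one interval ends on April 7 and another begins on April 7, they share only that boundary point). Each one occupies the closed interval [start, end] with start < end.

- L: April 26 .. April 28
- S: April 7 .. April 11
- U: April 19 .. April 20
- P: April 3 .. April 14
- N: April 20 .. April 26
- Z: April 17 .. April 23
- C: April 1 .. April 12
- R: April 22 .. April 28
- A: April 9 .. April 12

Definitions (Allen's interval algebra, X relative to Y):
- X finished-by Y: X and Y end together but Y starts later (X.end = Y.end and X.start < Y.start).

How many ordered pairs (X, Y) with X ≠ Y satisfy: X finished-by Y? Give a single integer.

2

Checking all 72 ordered pairs for relation 'finished-by'; matching pairs in alphabetical order:
(C, A): C finished-by A ✓
(R, L): R finished-by L ✓
Count: 2.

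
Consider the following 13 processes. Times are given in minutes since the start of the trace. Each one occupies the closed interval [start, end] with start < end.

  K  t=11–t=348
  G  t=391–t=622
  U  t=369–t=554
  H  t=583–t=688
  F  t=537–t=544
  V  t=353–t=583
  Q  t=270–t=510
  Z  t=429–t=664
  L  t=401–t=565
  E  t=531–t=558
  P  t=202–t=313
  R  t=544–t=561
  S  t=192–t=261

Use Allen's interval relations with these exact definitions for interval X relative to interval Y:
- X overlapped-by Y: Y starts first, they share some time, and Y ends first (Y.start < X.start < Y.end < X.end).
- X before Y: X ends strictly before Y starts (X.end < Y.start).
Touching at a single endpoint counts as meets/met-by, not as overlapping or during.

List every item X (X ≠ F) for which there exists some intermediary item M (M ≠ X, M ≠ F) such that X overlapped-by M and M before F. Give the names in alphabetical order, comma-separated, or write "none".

Target F = [t=537, t=544].
Intermediaries M with M before F: K, P, Q, S.
Via K — items with X overlapped-by K: Q.
Via P — items with X overlapped-by P: Q.
Via Q — items with X overlapped-by Q: G, L, U, V, Z.
Via S — items with X overlapped-by S: P.
Union: G, L, P, Q, U, V, Z.

G, L, P, Q, U, V, Z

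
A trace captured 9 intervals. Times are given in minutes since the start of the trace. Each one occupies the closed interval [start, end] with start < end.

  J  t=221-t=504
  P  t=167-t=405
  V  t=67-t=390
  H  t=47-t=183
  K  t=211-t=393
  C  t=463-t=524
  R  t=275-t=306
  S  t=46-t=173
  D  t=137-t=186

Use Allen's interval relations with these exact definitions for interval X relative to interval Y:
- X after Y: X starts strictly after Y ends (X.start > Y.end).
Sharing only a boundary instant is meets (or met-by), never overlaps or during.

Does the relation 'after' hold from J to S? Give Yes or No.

J = [t=221, t=504], S = [t=46, t=173].
Actual relation of J to S: after.
Asked whether 'after' holds → Yes.

Yes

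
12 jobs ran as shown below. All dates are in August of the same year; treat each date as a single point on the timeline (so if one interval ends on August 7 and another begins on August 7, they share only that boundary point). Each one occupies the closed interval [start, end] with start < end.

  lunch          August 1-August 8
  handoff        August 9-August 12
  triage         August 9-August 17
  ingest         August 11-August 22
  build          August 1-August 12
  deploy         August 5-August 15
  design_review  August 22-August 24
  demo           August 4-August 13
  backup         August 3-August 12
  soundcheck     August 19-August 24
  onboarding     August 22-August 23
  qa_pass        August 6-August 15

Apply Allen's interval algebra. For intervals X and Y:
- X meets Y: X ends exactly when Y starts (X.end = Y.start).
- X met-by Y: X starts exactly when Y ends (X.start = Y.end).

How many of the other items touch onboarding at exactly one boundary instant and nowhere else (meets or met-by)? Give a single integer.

Target onboarding = [August 22, August 23].
backup [August 3, August 12] → before → no.
build [August 1, August 12] → before → no.
demo [August 4, August 13] → before → no.
deploy [August 5, August 15] → before → no.
design_review [August 22, August 24] → started-by → no.
handoff [August 9, August 12] → before → no.
ingest [August 11, August 22] → meets → counts.
lunch [August 1, August 8] → before → no.
qa_pass [August 6, August 15] → before → no.
soundcheck [August 19, August 24] → contains → no.
triage [August 9, August 17] → before → no.
Total: 1.

1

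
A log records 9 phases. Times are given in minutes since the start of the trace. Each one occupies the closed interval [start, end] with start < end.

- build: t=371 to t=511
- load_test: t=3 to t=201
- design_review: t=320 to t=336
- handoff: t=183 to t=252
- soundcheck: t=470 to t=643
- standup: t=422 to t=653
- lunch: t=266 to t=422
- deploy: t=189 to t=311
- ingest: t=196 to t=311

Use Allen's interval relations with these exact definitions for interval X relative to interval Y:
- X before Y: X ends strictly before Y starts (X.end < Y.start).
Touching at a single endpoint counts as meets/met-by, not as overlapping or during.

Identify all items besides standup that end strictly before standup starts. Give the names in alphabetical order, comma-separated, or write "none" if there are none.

deploy, design_review, handoff, ingest, load_test

Target standup = [t=422, t=653].
build [t=371, t=511] → overlaps → no.
deploy [t=189, t=311] → before → yes.
design_review [t=320, t=336] → before → yes.
handoff [t=183, t=252] → before → yes.
ingest [t=196, t=311] → before → yes.
load_test [t=3, t=201] → before → yes.
lunch [t=266, t=422] → meets → no.
soundcheck [t=470, t=643] → during → no.
Result: deploy, design_review, handoff, ingest, load_test.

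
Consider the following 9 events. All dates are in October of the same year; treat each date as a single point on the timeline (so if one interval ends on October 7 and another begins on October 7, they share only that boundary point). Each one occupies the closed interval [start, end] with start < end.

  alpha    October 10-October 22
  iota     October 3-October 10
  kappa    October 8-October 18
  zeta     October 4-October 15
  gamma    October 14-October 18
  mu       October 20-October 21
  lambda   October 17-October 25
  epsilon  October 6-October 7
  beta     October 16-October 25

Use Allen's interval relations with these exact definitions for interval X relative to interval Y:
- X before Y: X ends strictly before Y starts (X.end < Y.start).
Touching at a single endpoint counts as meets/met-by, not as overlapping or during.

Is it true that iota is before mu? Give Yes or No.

Yes

iota = [October 3, October 10], mu = [October 20, October 21].
Actual relation of iota to mu: before.
Asked whether 'before' holds → Yes.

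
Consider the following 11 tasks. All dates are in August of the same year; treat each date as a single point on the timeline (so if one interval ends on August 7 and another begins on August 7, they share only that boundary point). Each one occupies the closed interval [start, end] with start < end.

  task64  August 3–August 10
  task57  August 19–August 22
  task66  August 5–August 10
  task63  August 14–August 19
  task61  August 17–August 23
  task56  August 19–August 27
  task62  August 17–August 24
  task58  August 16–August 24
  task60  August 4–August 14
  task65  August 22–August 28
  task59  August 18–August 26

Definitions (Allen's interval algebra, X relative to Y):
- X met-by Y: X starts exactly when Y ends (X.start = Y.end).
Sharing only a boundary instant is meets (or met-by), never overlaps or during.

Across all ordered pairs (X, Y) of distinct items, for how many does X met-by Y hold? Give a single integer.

Checking all 110 ordered pairs for relation 'met-by'; matching pairs in alphabetical order:
(task56, task63): task56 met-by task63 ✓
(task57, task63): task57 met-by task63 ✓
(task63, task60): task63 met-by task60 ✓
(task65, task57): task65 met-by task57 ✓
Count: 4.

4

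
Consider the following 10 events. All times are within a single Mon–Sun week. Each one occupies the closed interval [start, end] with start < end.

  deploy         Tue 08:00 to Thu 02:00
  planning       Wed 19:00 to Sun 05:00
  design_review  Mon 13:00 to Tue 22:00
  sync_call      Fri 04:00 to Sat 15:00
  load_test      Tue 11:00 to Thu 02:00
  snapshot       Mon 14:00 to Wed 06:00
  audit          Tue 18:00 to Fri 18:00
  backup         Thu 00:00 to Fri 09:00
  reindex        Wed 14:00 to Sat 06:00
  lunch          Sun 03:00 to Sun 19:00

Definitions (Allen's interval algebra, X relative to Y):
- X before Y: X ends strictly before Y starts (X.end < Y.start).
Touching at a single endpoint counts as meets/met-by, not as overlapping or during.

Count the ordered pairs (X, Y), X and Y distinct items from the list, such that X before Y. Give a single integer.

18

Checking all 90 ordered pairs for relation 'before'; matching pairs in alphabetical order:
(audit, lunch): audit before lunch ✓
(backup, lunch): backup before lunch ✓
(deploy, lunch): deploy before lunch ✓
(deploy, sync_call): deploy before sync_call ✓
(design_review, backup): design_review before backup ✓
(design_review, lunch): design_review before lunch ✓
(design_review, planning): design_review before planning ✓
(design_review, reindex): design_review before reindex ✓
(design_review, sync_call): design_review before sync_call ✓
(load_test, lunch): load_test before lunch ✓
(load_test, sync_call): load_test before sync_call ✓
(reindex, lunch): reindex before lunch ✓
(snapshot, backup): snapshot before backup ✓
(snapshot, lunch): snapshot before lunch ✓
(snapshot, planning): snapshot before planning ✓
(snapshot, reindex): snapshot before reindex ✓
(snapshot, sync_call): snapshot before sync_call ✓
(sync_call, lunch): sync_call before lunch ✓
Count: 18.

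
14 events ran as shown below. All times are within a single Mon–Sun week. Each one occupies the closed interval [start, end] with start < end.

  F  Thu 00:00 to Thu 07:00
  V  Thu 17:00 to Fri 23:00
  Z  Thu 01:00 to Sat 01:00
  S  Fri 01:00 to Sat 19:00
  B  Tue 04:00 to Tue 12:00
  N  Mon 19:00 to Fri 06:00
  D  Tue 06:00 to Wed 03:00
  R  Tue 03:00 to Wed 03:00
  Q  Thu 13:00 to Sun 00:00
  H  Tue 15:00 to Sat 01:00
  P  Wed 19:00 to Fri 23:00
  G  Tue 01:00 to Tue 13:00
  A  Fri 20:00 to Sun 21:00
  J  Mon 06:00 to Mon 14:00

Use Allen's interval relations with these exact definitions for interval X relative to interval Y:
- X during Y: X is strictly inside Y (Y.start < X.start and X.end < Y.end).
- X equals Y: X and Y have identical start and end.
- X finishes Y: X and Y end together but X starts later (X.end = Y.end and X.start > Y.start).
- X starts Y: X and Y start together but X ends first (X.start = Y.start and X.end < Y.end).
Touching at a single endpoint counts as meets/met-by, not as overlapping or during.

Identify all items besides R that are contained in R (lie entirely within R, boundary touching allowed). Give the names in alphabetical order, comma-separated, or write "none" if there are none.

B, D

Target R = [Tue 03:00, Wed 03:00].
A [Fri 20:00, Sun 21:00] → after → no.
B [Tue 04:00, Tue 12:00] → during → yes.
D [Tue 06:00, Wed 03:00] → finishes → yes.
F [Thu 00:00, Thu 07:00] → after → no.
G [Tue 01:00, Tue 13:00] → overlaps → no.
H [Tue 15:00, Sat 01:00] → overlapped-by → no.
J [Mon 06:00, Mon 14:00] → before → no.
N [Mon 19:00, Fri 06:00] → contains → no.
P [Wed 19:00, Fri 23:00] → after → no.
Q [Thu 13:00, Sun 00:00] → after → no.
S [Fri 01:00, Sat 19:00] → after → no.
V [Thu 17:00, Fri 23:00] → after → no.
Z [Thu 01:00, Sat 01:00] → after → no.
Result: B, D.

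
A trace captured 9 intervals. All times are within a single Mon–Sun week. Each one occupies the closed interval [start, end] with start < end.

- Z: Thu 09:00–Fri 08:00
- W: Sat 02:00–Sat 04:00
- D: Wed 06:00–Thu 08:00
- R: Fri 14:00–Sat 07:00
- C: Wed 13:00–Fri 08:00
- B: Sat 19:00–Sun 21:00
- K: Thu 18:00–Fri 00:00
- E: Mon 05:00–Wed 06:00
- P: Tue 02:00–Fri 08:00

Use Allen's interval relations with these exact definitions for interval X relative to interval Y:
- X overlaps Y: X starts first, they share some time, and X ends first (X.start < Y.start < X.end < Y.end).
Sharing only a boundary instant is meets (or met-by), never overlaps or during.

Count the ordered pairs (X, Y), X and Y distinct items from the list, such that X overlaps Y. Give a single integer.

Checking all 72 ordered pairs for relation 'overlaps'; matching pairs in alphabetical order:
(D, C): D overlaps C ✓
(E, P): E overlaps P ✓
Count: 2.

2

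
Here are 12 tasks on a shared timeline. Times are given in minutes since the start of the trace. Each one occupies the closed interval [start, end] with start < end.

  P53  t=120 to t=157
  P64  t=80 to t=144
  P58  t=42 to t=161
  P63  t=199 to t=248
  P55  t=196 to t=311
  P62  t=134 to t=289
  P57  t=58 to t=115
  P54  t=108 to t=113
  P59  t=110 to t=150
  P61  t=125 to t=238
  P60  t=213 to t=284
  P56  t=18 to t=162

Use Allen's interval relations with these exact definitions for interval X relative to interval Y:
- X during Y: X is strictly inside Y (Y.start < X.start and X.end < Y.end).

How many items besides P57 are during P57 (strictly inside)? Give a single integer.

1

Target P57 = [t=58, t=115].
P53 [t=120, t=157] → after → no.
P54 [t=108, t=113] → during → counts.
P55 [t=196, t=311] → after → no.
P56 [t=18, t=162] → contains → no.
P58 [t=42, t=161] → contains → no.
P59 [t=110, t=150] → overlapped-by → no.
P60 [t=213, t=284] → after → no.
P61 [t=125, t=238] → after → no.
P62 [t=134, t=289] → after → no.
P63 [t=199, t=248] → after → no.
P64 [t=80, t=144] → overlapped-by → no.
Total: 1.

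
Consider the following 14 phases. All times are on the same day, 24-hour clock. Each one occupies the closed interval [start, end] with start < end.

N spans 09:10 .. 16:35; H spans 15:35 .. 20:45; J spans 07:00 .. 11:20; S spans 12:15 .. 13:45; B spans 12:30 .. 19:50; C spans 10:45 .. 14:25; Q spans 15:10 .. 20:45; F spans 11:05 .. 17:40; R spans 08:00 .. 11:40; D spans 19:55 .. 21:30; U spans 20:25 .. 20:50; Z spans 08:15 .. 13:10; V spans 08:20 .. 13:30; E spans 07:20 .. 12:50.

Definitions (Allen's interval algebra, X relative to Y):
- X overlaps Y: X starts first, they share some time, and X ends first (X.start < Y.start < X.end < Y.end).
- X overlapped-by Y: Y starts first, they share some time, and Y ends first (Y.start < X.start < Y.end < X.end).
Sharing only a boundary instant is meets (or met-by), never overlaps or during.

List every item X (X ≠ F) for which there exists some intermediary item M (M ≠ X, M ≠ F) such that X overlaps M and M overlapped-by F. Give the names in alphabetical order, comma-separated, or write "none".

B, C, E, N, S, V, Z

Target F = [11:05, 17:40].
Intermediaries M with M overlapped-by F: B, H, Q.
Via B — items with X overlaps B: C, E, N, S, V, Z.
Via H — items with X overlaps H: B, N.
Via Q — items with X overlaps Q: B, N.
Union: B, C, E, N, S, V, Z.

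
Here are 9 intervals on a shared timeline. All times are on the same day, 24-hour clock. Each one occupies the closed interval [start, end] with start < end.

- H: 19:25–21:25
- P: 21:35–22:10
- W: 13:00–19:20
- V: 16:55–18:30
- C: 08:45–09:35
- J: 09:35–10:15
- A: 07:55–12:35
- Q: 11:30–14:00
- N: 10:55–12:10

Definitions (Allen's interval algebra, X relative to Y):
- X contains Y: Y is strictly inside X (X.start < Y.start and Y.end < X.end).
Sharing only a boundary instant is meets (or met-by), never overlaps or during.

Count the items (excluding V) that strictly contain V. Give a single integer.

1

Target V = [16:55, 18:30].
A [07:55, 12:35] → before → no.
C [08:45, 09:35] → before → no.
H [19:25, 21:25] → after → no.
J [09:35, 10:15] → before → no.
N [10:55, 12:10] → before → no.
P [21:35, 22:10] → after → no.
Q [11:30, 14:00] → before → no.
W [13:00, 19:20] → contains → counts.
Total: 1.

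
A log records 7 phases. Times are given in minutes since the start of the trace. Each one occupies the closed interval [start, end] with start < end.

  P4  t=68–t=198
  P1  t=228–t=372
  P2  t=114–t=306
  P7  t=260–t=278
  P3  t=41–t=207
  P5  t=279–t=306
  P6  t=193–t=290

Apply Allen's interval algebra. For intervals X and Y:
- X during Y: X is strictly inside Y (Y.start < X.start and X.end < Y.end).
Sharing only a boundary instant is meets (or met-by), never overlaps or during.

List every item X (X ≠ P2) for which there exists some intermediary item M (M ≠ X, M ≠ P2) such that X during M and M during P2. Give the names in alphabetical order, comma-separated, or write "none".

P7

Target P2 = [t=114, t=306].
Intermediaries M with M during P2: P6, P7.
Via P6 — items with X during P6: P7.
Via P7 — items with X during P7: none.
Union: P7.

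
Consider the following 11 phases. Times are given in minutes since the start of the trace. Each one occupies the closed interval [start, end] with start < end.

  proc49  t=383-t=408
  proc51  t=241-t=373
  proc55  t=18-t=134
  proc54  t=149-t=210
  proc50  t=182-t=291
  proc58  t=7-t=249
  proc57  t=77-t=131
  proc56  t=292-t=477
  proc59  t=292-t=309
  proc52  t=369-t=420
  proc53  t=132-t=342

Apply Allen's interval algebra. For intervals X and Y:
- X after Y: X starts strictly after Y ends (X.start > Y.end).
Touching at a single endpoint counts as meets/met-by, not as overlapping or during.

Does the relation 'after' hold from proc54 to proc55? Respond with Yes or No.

Yes

proc54 = [t=149, t=210], proc55 = [t=18, t=134].
Actual relation of proc54 to proc55: after.
Asked whether 'after' holds → Yes.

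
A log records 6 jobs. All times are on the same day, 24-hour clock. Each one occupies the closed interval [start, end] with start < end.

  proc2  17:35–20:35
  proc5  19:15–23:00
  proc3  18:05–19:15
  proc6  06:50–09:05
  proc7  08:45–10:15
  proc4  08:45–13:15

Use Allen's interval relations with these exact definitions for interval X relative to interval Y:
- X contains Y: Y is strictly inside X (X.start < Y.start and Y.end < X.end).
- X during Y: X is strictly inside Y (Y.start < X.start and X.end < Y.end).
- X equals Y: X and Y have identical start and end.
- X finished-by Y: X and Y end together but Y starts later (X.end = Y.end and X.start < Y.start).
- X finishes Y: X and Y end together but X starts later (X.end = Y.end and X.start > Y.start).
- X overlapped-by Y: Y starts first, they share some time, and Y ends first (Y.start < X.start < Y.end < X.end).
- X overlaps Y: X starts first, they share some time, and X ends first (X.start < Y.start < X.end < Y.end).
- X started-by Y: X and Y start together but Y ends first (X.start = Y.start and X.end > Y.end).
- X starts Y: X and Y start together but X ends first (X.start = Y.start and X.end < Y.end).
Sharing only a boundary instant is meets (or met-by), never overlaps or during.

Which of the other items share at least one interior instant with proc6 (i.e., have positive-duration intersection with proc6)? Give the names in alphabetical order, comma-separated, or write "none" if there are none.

Target proc6 = [06:50, 09:05].
proc2 [17:35, 20:35] → after → no.
proc3 [18:05, 19:15] → after → no.
proc4 [08:45, 13:15] → overlapped-by → yes.
proc5 [19:15, 23:00] → after → no.
proc7 [08:45, 10:15] → overlapped-by → yes.
Result: proc4, proc7.

proc4, proc7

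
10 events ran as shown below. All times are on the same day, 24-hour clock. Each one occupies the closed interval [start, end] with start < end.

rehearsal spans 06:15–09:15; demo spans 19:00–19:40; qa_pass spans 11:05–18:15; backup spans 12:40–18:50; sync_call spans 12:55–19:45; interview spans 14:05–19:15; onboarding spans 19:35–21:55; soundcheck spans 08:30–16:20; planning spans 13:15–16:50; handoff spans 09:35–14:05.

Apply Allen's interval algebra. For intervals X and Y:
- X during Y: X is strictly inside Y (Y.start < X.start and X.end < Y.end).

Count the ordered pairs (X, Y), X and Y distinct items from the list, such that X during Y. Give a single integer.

Checking all 90 ordered pairs for relation 'during'; matching pairs in alphabetical order:
(demo, sync_call): demo during sync_call ✓
(handoff, soundcheck): handoff during soundcheck ✓
(interview, sync_call): interview during sync_call ✓
(planning, backup): planning during backup ✓
(planning, qa_pass): planning during qa_pass ✓
(planning, sync_call): planning during sync_call ✓
Count: 6.

6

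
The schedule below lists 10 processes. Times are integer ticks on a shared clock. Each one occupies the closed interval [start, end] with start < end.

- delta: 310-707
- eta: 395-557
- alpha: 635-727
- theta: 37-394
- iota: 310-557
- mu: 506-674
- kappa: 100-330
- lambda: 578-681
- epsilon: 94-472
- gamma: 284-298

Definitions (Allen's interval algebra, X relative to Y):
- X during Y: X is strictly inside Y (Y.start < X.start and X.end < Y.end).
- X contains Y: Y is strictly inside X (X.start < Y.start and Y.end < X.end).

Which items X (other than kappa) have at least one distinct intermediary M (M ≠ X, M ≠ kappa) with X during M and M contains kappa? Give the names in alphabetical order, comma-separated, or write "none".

gamma

Target kappa = [100, 330].
Intermediaries M with M contains kappa: epsilon, theta.
Via epsilon — items with X during epsilon: gamma.
Via theta — items with X during theta: gamma.
Union: gamma.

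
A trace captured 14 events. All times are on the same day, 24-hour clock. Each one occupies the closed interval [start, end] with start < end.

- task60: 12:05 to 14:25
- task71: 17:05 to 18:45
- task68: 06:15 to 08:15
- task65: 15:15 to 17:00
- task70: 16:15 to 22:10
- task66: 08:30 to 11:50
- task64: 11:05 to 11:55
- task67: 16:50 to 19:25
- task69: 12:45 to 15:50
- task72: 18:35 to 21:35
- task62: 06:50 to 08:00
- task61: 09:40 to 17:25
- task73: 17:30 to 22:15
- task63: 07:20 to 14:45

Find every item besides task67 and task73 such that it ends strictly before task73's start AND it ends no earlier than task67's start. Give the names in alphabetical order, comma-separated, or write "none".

Conditions: its end is strictly before task73's start (X.end < 17:30) AND its end is no earlier than task67's start (X.end >= 16:50).
task60: end 14:25 < 17:30? ✓; end 14:25 >= 16:50? ✗ → no.
task61: end 17:25 < 17:30? ✓; end 17:25 >= 16:50? ✓ → yes.
task62: end 08:00 < 17:30? ✓; end 08:00 >= 16:50? ✗ → no.
task63: end 14:45 < 17:30? ✓; end 14:45 >= 16:50? ✗ → no.
task64: end 11:55 < 17:30? ✓; end 11:55 >= 16:50? ✗ → no.
task65: end 17:00 < 17:30? ✓; end 17:00 >= 16:50? ✓ → yes.
task66: end 11:50 < 17:30? ✓; end 11:50 >= 16:50? ✗ → no.
task68: end 08:15 < 17:30? ✓; end 08:15 >= 16:50? ✗ → no.
task69: end 15:50 < 17:30? ✓; end 15:50 >= 16:50? ✗ → no.
task70: end 22:10 < 17:30? ✗; end 22:10 >= 16:50? ✓ → no.
task71: end 18:45 < 17:30? ✗; end 18:45 >= 16:50? ✓ → no.
task72: end 21:35 < 17:30? ✗; end 21:35 >= 16:50? ✓ → no.
Result: task61, task65.

task61, task65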